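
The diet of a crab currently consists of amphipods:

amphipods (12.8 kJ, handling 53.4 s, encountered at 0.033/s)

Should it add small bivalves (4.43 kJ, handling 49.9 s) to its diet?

On amphipods alone, R = ΣλE/(1+Σλh) = 0.4224/2.762 = 0.1529 kJ/s.
small bivalves: E/h = 4.43/49.9 = 0.08878 kJ/s.
Since 0.08878 < R, time spent handling small bivalves is better spent searching.

No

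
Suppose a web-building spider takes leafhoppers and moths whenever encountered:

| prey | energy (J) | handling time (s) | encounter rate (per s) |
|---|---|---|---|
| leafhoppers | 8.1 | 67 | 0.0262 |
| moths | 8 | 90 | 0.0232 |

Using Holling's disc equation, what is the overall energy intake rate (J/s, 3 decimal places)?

R = Σλ_iE_i / (1 + Σλ_ih_i)
Numerator: 0.0262×8.1 + 0.0232×8 = 0.3978
Denominator: 1 + 0.0262×67 + 0.0232×90 = 4.843
R = 0.3978/4.843 = 0.08214 J/s

0.082 J/s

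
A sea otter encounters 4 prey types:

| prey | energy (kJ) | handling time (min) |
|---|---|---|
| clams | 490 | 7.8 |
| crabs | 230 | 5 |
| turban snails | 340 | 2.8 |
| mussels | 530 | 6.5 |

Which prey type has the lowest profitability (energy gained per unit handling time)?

Profitability E/h (kJ/min): clams = 490/7.8 = 62.8, crabs = 230/5 = 46, turban snails = 340/2.8 = 121, mussels = 530/6.5 = 81.5.
Ranked: turban snails > mussels > clams > crabs.

crabs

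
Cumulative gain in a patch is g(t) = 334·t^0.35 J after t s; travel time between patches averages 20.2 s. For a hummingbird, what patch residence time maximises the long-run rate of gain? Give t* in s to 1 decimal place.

10.9 s

Optimal t* satisfies g'(t*) = g(t*)/(T + t*).
g'(t) = 0.35·334·t^-0.65. Setting 0.35·334·t^-0.65 = 334·t^0.35/(20.2+t) gives 0.35(20.2+t) = t, so 0.65·t = 0.35×20.2.
t* = 0.35×20.2/0.65 = 10.88 s.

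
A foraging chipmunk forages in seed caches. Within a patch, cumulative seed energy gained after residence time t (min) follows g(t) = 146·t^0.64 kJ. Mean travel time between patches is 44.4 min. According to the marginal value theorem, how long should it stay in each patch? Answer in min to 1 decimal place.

Maximise g(t)/(T+t): set derivative to zero → g'(t)(T+t) = g(t).
g'(t) = 0.64·146·t^-0.36. Setting 0.64·146·t^-0.36 = 146·t^0.64/(44.4+t) gives 0.64(44.4+t) = t, so 0.36·t = 0.64×44.4.
t* = 0.64×44.4/0.36 = 78.93 min.

78.9 min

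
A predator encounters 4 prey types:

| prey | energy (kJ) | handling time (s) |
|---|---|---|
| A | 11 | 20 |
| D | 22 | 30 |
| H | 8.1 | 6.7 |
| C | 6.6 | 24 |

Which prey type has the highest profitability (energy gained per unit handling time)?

Profitability E/h (kJ/s): A = 11/20 = 0.55, D = 22/30 = 0.733, H = 8.1/6.7 = 1.21, C = 6.6/24 = 0.275.
Ranked: H > D > A > C.

H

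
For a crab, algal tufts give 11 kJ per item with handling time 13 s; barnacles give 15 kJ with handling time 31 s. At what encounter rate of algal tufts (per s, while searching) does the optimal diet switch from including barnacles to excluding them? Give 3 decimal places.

Drop barnacles once their profitability E₂/h₂ falls below the rate achievable on algal tufts alone: E₂/h₂ = λE₁/(1 + λh₁).
Solve for λ: λE₁h₂ = E₂(1 + λh₁) → λ(E₁h₂ − E₂h₁) = E₂ → λ = E₂/(E₁h₂ − E₂h₁).
λ = 15/(11×31 − 15×13) = 15/146 = 0.1027 per s.

0.103 per s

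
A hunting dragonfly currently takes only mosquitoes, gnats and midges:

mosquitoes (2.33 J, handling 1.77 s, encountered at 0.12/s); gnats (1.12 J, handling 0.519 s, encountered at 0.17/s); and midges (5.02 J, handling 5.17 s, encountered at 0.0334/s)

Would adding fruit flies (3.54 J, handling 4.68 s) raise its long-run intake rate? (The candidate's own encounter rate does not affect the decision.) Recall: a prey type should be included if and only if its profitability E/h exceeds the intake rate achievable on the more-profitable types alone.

Yes

Intake rate on the current diet: R = (0.12×2.33 + 0.17×1.12 + 0.0334×5.02) / (1 + 0.12×1.77 + 0.17×0.519 + 0.0334×5.17) = 0.6377/1.473 = 0.4328 J/s.
fruit flies: E/h = 3.54/4.68 = 0.7564 J/s.
Since 0.7564 > R, including fruit flies increases the long-run rate.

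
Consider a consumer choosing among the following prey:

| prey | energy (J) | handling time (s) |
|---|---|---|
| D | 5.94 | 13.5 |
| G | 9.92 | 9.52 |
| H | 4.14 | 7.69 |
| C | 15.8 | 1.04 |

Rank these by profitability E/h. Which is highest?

Profitability E/h (J/s): D = 5.94/13.5 = 0.44, G = 9.92/9.52 = 1.04, H = 4.14/7.69 = 0.538, C = 15.8/1.04 = 15.2.
Ranked: C > G > H > D.

C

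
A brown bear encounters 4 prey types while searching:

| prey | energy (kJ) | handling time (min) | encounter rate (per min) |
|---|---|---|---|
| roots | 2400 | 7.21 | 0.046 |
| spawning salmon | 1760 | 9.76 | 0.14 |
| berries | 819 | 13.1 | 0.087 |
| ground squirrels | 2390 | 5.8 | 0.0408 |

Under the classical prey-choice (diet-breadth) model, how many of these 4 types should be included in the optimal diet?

3

Rank by E/h (kJ/min): ground squirrels 412, roots 333, spawning salmon 180, berries 62.5. Include each in turn until the next type's E/h falls below the running intake rate.
Rate on top 1: 78.85. roots: 333 > 78.85 → include.
Rate on top 2: 132.6. spawning salmon: 180 > 132.6 → include.
Rate on top 3: 154.8. berries: 62.5 < 154.8 → exclude; stop.
Optimal diet: ground squirrels, roots, spawning salmon — 3 of 4 types.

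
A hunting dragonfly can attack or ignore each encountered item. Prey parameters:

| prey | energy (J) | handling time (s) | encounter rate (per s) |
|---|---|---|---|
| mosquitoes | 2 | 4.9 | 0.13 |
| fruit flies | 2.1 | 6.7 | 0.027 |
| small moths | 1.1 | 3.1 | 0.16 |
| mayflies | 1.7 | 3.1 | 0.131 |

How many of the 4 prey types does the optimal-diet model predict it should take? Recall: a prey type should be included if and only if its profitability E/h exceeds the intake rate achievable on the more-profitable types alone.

E/h in descending order: mayflies 0.548, mosquitoes 0.408, small moths 0.355, fruit flies 0.313 J/s. The optimal diet is the largest prefix of this list for which every included type satisfies E_i/h_i > R on the types above it.
Rate on top 1: 0.1584. mosquitoes: 0.408 > 0.1584 → include.
Rate on top 2: 0.2363. small moths: 0.355 > 0.2363 → include.
Rate on top 3: 0.2594. fruit flies: 0.313 > 0.2594 → include.
Optimal diet: mayflies, mosquitoes, small moths, fruit flies — 4 of 4 types.

4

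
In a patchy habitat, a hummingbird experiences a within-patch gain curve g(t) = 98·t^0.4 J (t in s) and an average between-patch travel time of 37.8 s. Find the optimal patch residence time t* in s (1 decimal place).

By the marginal value theorem, leave when the instantaneous gain rate g'(t) equals the habitat-wide average g(t)/(T + t).
g'(t) = 0.4·98·t^-0.6. Setting 0.4·98·t^-0.6 = 98·t^0.4/(37.8+t) gives 0.4(37.8+t) = t, so 0.60·t = 0.4×37.8.
t* = 0.4×37.8/0.60 = 25.2 s.

25.2 s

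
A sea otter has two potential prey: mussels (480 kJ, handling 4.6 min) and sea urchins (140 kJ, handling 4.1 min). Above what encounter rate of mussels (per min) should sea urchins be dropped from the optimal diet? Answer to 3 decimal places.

At the threshold, the rate on mussels alone equals the profitability of sea urchins: λ·480/(1 + λ·4.6) = 140/4.1 = 34.15.
Rearranging, λ(480 − 34.15×4.6) = 34.15, so λ = 34.15/322.9 = 0.1057 per min.

0.106 per min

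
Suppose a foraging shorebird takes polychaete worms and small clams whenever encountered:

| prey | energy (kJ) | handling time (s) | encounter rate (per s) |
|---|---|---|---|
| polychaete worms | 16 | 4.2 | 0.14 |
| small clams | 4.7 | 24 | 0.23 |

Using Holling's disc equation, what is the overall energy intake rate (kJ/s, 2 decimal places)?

0.47 kJ/s

R = (0.14×16 + 0.23×4.7) / (1 + 0.14×4.2 + 0.23×24) = 3.321/7.108 = 0.4672 kJ/s.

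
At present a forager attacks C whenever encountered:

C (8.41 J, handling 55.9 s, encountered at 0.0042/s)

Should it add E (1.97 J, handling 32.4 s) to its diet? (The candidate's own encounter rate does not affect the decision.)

On C alone, R = ΣλE/(1+Σλh) = 0.03532/1.235 = 0.02861 J/s.
Profitability of E: 1.97/32.4 = 0.0608 J/s.
Since 0.0608 > R, including E increases the long-run rate.

Yes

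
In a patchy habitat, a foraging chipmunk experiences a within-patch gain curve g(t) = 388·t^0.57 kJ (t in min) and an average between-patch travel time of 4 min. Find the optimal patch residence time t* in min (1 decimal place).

Optimal t* satisfies g'(t*) = g(t*)/(T + t*).
g'(t) = 0.57·388·t^-0.43. Setting 0.57·388·t^-0.43 = 388·t^0.57/(4+t) gives 0.57(4+t) = t, so 0.43·t = 0.57×4.
t* = 0.57×4/0.43 = 5.302 min.

5.3 min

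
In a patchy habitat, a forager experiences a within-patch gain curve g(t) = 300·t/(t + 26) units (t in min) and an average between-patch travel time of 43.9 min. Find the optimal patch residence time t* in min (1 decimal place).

33.8 min

Maximise g(t)/(T+t): set derivative to zero → g'(t)(T+t) = g(t).
g'(t) = 300·26/(t + 26)². Setting 300·26/(t+26)² = 300t/[(t+26)(43.9+t)] gives 26(43.9+t) = t(t+26), so t² = 26×43.9 = 1141.
t* = √1141 = 33.78 min.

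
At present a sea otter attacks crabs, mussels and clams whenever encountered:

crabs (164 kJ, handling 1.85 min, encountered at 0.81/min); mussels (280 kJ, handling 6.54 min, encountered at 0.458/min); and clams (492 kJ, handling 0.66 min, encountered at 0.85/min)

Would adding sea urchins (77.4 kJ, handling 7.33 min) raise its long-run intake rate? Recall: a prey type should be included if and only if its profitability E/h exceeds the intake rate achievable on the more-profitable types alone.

On crabs, mussels and clams alone, R = ΣλE/(1+Σλh) = 679.3/6.055 = 112.2 kJ/min.
Profitability of sea urchins: 77.4/7.33 = 10.56 kJ/min.
Since 10.56 < R, time spent handling sea urchins is better spent searching.

No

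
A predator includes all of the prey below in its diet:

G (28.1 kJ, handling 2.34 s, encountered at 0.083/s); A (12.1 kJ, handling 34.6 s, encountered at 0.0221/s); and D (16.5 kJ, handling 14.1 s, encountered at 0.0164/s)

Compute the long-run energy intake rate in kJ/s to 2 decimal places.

R = Σλ_iE_i / (1 + Σλ_ih_i)
Numerator: 0.083×28.1 + 0.0221×12.1 + 0.0164×16.5 = 2.87
Denominator: 1 + 0.083×2.34 + 0.0221×34.6 + 0.0164×14.1 = 2.19
R = 2.87/2.19 = 1.311 kJ/s

1.31 kJ/s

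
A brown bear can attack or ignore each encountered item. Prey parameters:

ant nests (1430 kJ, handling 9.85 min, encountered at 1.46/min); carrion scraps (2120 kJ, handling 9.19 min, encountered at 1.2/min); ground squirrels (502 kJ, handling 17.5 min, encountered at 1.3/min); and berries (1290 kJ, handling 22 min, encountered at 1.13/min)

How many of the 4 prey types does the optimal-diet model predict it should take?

1

E/h in descending order: carrion scraps 231, ant nests 145, berries 58.6, ground squirrels 28.7 kJ/min. The optimal diet is the largest prefix of this list for which every included type satisfies E_i/h_i > R on the types above it.
Rate on top 1: 211.5. ant nests: 145 < 211.5 → exclude; stop.
Optimal diet: carrion scraps — 1 of 4 types.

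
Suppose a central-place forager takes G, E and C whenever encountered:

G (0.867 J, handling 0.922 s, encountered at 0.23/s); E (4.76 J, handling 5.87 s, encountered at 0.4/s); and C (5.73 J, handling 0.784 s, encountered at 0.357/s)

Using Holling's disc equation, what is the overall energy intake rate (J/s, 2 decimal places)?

Energy encountered per unit search time: 0.23×0.867 + 0.4×4.76 + 0.357×5.73 = 4.149 J/s.
Handling time per unit search time: 0.23×0.922 + 0.4×5.87 + 0.357×0.784 = 2.84.
Rate = 4.149/(1 + 2.84) = 1.08 J/s.

1.08 J/s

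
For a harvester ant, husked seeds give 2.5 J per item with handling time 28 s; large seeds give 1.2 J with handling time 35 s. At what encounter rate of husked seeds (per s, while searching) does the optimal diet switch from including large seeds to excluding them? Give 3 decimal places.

0.022 per s

Drop large seeds once their profitability E₂/h₂ falls below the rate achievable on husked seeds alone: E₂/h₂ = λE₁/(1 + λh₁).
Solve for λ: λE₁h₂ = E₂(1 + λh₁) → λ(E₁h₂ − E₂h₁) = E₂ → λ = E₂/(E₁h₂ − E₂h₁).
λ = 1.2/(2.5×35 − 1.2×28) = 1.2/53.9 = 0.02226 per s.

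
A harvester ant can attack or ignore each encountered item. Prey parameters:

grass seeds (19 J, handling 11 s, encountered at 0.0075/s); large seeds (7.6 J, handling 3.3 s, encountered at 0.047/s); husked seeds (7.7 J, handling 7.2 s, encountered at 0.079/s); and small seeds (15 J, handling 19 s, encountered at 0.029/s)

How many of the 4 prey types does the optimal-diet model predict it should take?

4

E/h in descending order: large seeds 2.3, grass seeds 1.73, husked seeds 1.07, small seeds 0.789 J/s. The optimal diet is the largest prefix of this list for which every included type satisfies E_i/h_i > R on the types above it.
Rate on top 1: 0.3092. grass seeds: 1.73 > 0.3092 → include.
Rate on top 2: 0.4038. husked seeds: 1.07 > 0.4038 → include.
Rate on top 3: 0.6134. small seeds: 0.789 > 0.6134 → include.
Optimal diet: large seeds, grass seeds, husked seeds, small seeds — 4 of 4 types.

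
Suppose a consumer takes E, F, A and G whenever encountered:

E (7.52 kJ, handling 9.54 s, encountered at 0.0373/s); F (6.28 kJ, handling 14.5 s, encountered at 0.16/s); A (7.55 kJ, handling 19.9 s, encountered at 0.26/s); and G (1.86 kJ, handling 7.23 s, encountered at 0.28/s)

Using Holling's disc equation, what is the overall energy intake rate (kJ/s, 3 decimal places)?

R = Σλ_iE_i / (1 + Σλ_ih_i)
Numerator: 0.0373×7.52 + 0.16×6.28 + 0.26×7.55 + 0.28×1.86 = 3.769
Denominator: 1 + 0.0373×9.54 + 0.16×14.5 + 0.26×19.9 + 0.28×7.23 = 10.87
R = 3.769/10.87 = 0.3466 kJ/s

0.347 kJ/s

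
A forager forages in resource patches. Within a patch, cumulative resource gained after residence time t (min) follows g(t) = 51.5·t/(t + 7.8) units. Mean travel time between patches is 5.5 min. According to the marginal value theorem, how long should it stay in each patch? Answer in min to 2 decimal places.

Maximise g(t)/(T+t): set derivative to zero → g'(t)(T+t) = g(t).
g'(t) = 51.5·7.8/(t + 7.8)². Setting 51.5·7.8/(t+7.8)² = 51.5t/[(t+7.8)(5.5+t)] gives 7.8(5.5+t) = t(t+7.8), so t² = 7.8×5.5 = 42.9.
t* = √42.9 = 6.55 min.

6.55 min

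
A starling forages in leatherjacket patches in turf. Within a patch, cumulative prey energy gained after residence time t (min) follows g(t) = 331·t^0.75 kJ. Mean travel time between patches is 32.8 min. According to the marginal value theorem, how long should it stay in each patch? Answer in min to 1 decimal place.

98.4 min

Maximise g(t)/(T+t): set derivative to zero → g'(t)(T+t) = g(t).
g'(t) = 0.75·331·t^-0.25. Setting 0.75·331·t^-0.25 = 331·t^0.75/(32.8+t) gives 0.75(32.8+t) = t, so 0.25·t = 0.75×32.8.
t* = 0.75×32.8/0.25 = 98.4 min.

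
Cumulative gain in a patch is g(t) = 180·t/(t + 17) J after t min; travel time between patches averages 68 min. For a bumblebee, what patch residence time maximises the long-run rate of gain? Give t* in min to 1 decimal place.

34.0 min

By the marginal value theorem, leave when the instantaneous gain rate g'(t) equals the habitat-wide average g(t)/(T + t).
g'(t) = 180·17/(t + 17)². Setting 180·17/(t+17)² = 180t/[(t+17)(68+t)] gives 17(68+t) = t(t+17), so t² = 17×68 = 1156.
t* = √1156 = 34 min.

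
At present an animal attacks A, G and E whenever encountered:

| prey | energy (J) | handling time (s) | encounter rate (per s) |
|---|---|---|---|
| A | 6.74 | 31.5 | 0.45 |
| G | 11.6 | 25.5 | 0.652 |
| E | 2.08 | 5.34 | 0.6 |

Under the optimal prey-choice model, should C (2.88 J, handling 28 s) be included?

Intake rate on the current diet: R = (0.45×6.74 + 0.652×11.6 + 0.6×2.08) / (1 + 0.45×31.5 + 0.652×25.5 + 0.6×5.34) = 11.84/35.01 = 0.3384 J/s.
Profitability of C: 2.88/28 = 0.1029 J/s.
0.1029 < 0.3384, so adding C would lower the average — exclude it.

No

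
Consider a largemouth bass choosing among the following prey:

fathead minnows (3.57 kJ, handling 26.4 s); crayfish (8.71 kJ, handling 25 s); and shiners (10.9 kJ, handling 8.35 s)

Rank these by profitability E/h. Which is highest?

In descending order of E/h:
shiners: 10.9/8.35 = 1.31 kJ/s
crayfish: 8.71/25 = 0.348 kJ/s
fathead minnows: 3.57/26.4 = 0.135 kJ/s

shiners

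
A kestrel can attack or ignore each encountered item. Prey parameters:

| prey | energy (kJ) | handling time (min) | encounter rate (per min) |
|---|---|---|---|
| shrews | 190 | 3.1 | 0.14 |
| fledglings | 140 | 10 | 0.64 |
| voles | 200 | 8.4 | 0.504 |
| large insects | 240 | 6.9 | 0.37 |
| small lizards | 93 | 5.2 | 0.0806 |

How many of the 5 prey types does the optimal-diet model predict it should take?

2

E/h in descending order: shrews 61.3, large insects 34.8, voles 23.8, small lizards 17.9, fledglings 14 kJ/min. The optimal diet is the largest prefix of this list for which every included type satisfies E_i/h_i > R on the types above it.
Rate on top 1: 18.55. large insects: 34.8 > 18.55 → include.
Rate on top 2: 28.94. voles: 23.8 < 28.94 → exclude; stop.
Optimal diet: shrews, large insects — 2 of 5 types.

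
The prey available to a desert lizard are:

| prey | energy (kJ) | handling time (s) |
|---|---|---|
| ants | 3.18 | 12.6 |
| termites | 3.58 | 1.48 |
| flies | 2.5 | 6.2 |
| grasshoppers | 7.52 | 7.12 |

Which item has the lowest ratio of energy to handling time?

In descending order of E/h:
termites: 3.58/1.48 = 2.42 kJ/s
grasshoppers: 7.52/7.12 = 1.06 kJ/s
flies: 2.5/6.2 = 0.403 kJ/s
ants: 3.18/12.6 = 0.252 kJ/s

ants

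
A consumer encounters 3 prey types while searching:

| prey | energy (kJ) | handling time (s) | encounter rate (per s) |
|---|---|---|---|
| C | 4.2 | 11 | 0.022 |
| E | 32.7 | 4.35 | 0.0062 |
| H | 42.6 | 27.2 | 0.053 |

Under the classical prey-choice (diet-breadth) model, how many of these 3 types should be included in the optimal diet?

2

E/h in descending order: E 7.52, H 1.57, C 0.382 kJ/s. The optimal diet is the largest prefix of this list for which every included type satisfies E_i/h_i > R on the types above it.
Rate on top 1: 0.1974. H: 1.57 > 0.1974 → include.
Rate on top 2: 0.9967. C: 0.382 < 0.9967 → exclude; stop.
Optimal diet: E, H — 2 of 3 types.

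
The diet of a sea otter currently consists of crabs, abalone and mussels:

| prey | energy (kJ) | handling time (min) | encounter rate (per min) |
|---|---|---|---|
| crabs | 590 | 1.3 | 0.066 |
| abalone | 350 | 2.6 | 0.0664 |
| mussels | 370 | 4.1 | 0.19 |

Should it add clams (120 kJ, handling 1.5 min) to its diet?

Current rate: (0.066×590 + 0.0664×350 + 0.19×370)/(1 + 0.066×1.3 + 0.0664×2.6 + 0.19×4.1) = 65.02 kJ/min.
Profitability of clams: 120/1.5 = 80 kJ/min.
Since 80 > R, including clams increases the long-run rate.

Yes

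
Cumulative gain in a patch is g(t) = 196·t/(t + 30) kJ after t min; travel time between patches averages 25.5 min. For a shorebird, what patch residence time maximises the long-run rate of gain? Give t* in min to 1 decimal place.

Optimal t* satisfies g'(t*) = g(t*)/(T + t*).
g'(t) = 196·30/(t + 30)². Setting 196·30/(t+30)² = 196t/[(t+30)(25.5+t)] gives 30(25.5+t) = t(t+30), so t² = 30×25.5 = 765.
t* = √765 = 27.66 min.

27.7 min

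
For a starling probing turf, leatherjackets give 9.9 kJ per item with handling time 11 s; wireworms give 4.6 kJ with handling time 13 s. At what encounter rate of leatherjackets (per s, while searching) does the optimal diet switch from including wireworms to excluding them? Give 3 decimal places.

Drop wireworms once their profitability E₂/h₂ falls below the rate achievable on leatherjackets alone: E₂/h₂ = λE₁/(1 + λh₁).
Solve for λ: λE₁h₂ = E₂(1 + λh₁) → λ(E₁h₂ − E₂h₁) = E₂ → λ = E₂/(E₁h₂ − E₂h₁).
λ = 4.6/(9.9×13 − 4.6×11) = 4.6/78.1 = 0.0589 per s.

0.059 per s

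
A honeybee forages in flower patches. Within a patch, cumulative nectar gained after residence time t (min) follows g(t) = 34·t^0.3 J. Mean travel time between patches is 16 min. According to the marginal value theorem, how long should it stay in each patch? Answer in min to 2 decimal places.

6.86 min

Optimal t* satisfies g'(t*) = g(t*)/(T + t*).
g'(t) = 0.3·34·t^-0.7. Setting 0.3·34·t^-0.7 = 34·t^0.3/(16+t) gives 0.3(16+t) = t, so 0.70·t = 0.3×16.
t* = 0.3×16/0.70 = 6.857 min.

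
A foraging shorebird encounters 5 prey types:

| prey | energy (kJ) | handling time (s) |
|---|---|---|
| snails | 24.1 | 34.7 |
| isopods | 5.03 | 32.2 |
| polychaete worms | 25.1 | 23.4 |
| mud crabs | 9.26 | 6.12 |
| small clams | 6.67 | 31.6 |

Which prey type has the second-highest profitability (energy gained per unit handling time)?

polychaete worms

In descending order of E/h:
mud crabs: 9.26/6.12 = 1.51 kJ/s
polychaete worms: 25.1/23.4 = 1.07 kJ/s
snails: 24.1/34.7 = 0.695 kJ/s
small clams: 6.67/31.6 = 0.211 kJ/s
isopods: 5.03/32.2 = 0.156 kJ/s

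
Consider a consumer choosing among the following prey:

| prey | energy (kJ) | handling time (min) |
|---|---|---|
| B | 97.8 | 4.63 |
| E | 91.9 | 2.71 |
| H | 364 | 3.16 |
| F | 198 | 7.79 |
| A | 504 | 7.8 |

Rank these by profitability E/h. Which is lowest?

B

In descending order of E/h:
H: 364/3.16 = 115 kJ/min
A: 504/7.8 = 64.6 kJ/min
E: 91.9/2.71 = 33.9 kJ/min
F: 198/7.79 = 25.4 kJ/min
B: 97.8/4.63 = 21.1 kJ/min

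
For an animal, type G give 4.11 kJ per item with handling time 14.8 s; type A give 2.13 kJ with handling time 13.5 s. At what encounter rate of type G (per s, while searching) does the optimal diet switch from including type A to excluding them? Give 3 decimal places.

0.089 per s

At the threshold, the rate on type G alone equals the profitability of type A: λ·4.11/(1 + λ·14.8) = 2.13/13.5 = 0.1578.
Rearranging, λ(4.11 − 0.1578×14.8) = 0.1578, so λ = 0.1578/1.775 = 0.08889 per s.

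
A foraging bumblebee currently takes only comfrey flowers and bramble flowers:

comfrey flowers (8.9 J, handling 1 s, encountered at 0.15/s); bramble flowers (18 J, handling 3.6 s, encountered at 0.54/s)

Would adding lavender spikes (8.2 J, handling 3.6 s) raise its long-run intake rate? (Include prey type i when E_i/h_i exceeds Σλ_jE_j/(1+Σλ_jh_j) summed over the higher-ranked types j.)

No

Current rate: (0.15×8.9 + 0.54×18)/(1 + 0.15×1 + 0.54×3.6) = 3.573 J/s.
Profitability of lavender spikes: 8.2/3.6 = 2.278 J/s.
Since 2.278 < R, time spent handling lavender spikes is better spent searching.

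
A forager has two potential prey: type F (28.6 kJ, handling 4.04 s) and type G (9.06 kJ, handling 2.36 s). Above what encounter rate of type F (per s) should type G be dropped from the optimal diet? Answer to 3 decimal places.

0.293 per s

Drop type G once their profitability E₂/h₂ falls below the rate achievable on type F alone: E₂/h₂ = λE₁/(1 + λh₁).
Solve for λ: λE₁h₂ = E₂(1 + λh₁) → λ(E₁h₂ − E₂h₁) = E₂ → λ = E₂/(E₁h₂ − E₂h₁).
λ = 9.06/(28.6×2.36 − 9.06×4.04) = 9.06/30.89 = 0.2933 per s.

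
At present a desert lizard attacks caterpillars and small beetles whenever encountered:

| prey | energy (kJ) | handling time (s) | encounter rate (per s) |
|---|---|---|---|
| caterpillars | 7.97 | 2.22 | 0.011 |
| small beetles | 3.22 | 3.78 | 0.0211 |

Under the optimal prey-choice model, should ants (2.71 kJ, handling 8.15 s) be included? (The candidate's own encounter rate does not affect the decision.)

Yes

Current rate: (0.011×7.97 + 0.0211×3.22)/(1 + 0.011×2.22 + 0.0211×3.78) = 0.1409 kJ/s.
ants: E/h = 2.71/8.15 = 0.3325 kJ/s.
0.3325 > 0.1409, so adding ants raises the average — include it.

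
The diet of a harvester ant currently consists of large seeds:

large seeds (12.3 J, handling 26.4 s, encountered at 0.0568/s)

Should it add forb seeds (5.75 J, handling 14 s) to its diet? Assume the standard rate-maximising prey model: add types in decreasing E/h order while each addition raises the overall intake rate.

Yes

Current rate: (0.0568×12.3)/(1 + 0.0568×26.4) = 0.2795 J/s.
Profitability of forb seeds: 5.75/14 = 0.4107 J/s.
0.4107 > 0.2795, so adding forb seeds raises the average — include it.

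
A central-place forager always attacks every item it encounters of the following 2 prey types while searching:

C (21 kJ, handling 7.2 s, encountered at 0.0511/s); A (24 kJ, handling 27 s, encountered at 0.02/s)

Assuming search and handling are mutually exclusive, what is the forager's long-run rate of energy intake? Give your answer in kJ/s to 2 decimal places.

0.81 kJ/s

Energy encountered per unit search time: 0.0511×21 + 0.02×24 = 1.553 kJ/s.
Handling time per unit search time: 0.0511×7.2 + 0.02×27 = 0.9079.
Rate = 1.553/(1 + 0.9079) = 0.814 kJ/s.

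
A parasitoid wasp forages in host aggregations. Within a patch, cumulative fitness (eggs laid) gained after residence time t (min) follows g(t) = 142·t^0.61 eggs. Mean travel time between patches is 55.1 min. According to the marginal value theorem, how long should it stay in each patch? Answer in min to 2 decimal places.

Maximise g(t)/(T+t): set derivative to zero → g'(t)(T+t) = g(t).
g'(t) = 0.61·142·t^-0.39. Setting 0.61·142·t^-0.39 = 142·t^0.61/(55.1+t) gives 0.61(55.1+t) = t, so 0.39·t = 0.61×55.1.
t* = 0.61×55.1/0.39 = 86.18 min.

86.18 min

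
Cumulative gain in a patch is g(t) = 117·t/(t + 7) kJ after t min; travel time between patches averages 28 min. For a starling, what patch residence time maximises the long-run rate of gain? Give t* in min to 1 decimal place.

By the marginal value theorem, leave when the instantaneous gain rate g'(t) equals the habitat-wide average g(t)/(T + t).
g'(t) = 117·7/(t + 7)². Setting 117·7/(t+7)² = 117t/[(t+7)(28+t)] gives 7(28+t) = t(t+7), so t² = 7×28 = 196.
t* = √196 = 14 min.

14.0 min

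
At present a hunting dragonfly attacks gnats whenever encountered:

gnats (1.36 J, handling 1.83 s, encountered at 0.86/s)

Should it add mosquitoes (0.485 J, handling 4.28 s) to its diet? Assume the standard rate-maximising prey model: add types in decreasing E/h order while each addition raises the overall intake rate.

Current rate: (0.86×1.36)/(1 + 0.86×1.83) = 0.4544 J/s.
Profitability of mosquitoes: 0.485/4.28 = 0.1133 J/s.
0.1133 < 0.4544, so adding mosquitoes would lower the average — exclude it.

No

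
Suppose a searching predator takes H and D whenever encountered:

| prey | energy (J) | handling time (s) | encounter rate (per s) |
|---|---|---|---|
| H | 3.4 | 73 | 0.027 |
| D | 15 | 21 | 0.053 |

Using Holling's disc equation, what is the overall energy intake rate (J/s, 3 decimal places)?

0.217 J/s

R = (0.027×3.4 + 0.053×15) / (1 + 0.027×73 + 0.053×21) = 0.8868/4.084 = 0.2171 J/s.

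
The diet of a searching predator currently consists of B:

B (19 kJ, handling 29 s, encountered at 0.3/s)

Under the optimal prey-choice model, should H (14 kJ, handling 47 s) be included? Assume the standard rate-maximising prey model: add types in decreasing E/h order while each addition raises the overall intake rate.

Intake rate on the current diet: R = (0.3×19) / (1 + 0.3×29) = 5.7/9.7 = 0.5876 kJ/s.
H: E/h = 14/47 = 0.2979 kJ/s.
Since 0.2979 < R, time spent handling H is better spent searching.

No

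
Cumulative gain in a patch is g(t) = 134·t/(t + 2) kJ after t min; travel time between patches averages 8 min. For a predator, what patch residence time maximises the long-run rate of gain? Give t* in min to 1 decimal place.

By the marginal value theorem, leave when the instantaneous gain rate g'(t) equals the habitat-wide average g(t)/(T + t).
g'(t) = 134·2/(t + 2)². Setting 134·2/(t+2)² = 134t/[(t+2)(8+t)] gives 2(8+t) = t(t+2), so t² = 2×8 = 16.
t* = √16 = 4 min.

4.0 min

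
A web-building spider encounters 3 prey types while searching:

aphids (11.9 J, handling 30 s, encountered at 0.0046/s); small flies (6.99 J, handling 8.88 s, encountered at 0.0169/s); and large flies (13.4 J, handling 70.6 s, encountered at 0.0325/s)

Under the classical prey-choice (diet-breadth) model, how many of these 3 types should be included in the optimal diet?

Profitabilities (E/h, J/s): small flies 0.787, aphids 0.397, large flies 0.19. Add prey in this order while the next type's profitability exceeds the intake rate on those already taken.
Rate on top 1: 0.1027. aphids: 0.397 > 0.1027 → include.
Rate on top 2: 0.1342. large flies: 0.19 > 0.1342 → include.
Optimal diet: small flies, aphids, large flies — 3 of 3 types.

3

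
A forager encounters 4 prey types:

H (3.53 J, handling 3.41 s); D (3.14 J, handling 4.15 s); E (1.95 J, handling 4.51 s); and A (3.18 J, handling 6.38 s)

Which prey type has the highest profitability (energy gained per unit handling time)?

In descending order of E/h:
H: 3.53/3.41 = 1.04 J/s
D: 3.14/4.15 = 0.757 J/s
A: 3.18/6.38 = 0.498 J/s
E: 1.95/4.51 = 0.432 J/s

H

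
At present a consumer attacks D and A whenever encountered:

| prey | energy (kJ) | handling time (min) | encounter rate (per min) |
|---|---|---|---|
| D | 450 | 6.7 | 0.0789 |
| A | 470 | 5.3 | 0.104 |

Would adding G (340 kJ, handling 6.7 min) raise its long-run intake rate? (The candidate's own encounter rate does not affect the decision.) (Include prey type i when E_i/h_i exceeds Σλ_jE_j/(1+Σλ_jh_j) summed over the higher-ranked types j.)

On D and A alone, R = ΣλE/(1+Σλh) = 84.38/2.08 = 40.57 kJ/min.
Profitability of G: 340/6.7 = 50.75 kJ/min.
50.75 > 40.57, so adding G raises the average — include it.

Yes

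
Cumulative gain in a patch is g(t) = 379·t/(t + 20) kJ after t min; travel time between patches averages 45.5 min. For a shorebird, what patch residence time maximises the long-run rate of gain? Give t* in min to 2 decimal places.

Optimal t* satisfies g'(t*) = g(t*)/(T + t*).
g'(t) = 379·20/(t + 20)². Setting 379·20/(t+20)² = 379t/[(t+20)(45.5+t)] gives 20(45.5+t) = t(t+20), so t² = 20×45.5 = 910.
t* = √910 = 30.17 min.

30.17 min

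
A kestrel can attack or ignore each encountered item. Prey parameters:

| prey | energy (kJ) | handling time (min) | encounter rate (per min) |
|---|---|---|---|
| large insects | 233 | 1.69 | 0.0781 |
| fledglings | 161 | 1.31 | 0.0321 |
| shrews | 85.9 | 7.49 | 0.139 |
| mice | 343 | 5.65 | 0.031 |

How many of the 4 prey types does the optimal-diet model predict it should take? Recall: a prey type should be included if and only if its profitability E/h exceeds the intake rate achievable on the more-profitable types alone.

Rank by E/h (kJ/min): large insects 138, fledglings 123, mice 60.7, shrews 11.5. Include each in turn until the next type's E/h falls below the running intake rate.
Rate on top 1: 16.08. fledglings: 123 > 16.08 → include.
Rate on top 2: 19.9. mice: 60.7 > 19.9 → include.
Rate on top 3: 25.2. shrews: 11.5 < 25.2 → exclude; stop.
Optimal diet: large insects, fledglings, mice — 3 of 4 types.

3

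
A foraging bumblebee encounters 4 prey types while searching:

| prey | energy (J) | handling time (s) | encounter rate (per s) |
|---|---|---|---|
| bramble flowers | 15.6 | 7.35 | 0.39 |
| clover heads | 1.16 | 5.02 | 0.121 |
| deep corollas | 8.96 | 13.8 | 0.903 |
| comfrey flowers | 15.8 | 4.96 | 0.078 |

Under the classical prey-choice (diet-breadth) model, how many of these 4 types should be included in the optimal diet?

2

Profitabilities (E/h, J/s): comfrey flowers 3.19, bramble flowers 2.12, deep corollas 0.649, clover heads 0.231. Add prey in this order while the next type's profitability exceeds the intake rate on those already taken.
Rate on top 1: 0.8886. bramble flowers: 2.12 > 0.8886 → include.
Rate on top 2: 1.72. deep corollas: 0.649 < 1.72 → exclude; stop.
Optimal diet: comfrey flowers, bramble flowers — 2 of 4 types.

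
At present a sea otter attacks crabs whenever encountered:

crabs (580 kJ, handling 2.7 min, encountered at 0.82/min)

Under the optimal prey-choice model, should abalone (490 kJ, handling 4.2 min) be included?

No

Intake rate on the current diet: R = (0.82×580) / (1 + 0.82×2.7) = 475.6/3.214 = 148 kJ/min.
abalone: E/h = 490/4.2 = 116.7 kJ/min.
Since 116.7 < R, time spent handling abalone is better spent searching.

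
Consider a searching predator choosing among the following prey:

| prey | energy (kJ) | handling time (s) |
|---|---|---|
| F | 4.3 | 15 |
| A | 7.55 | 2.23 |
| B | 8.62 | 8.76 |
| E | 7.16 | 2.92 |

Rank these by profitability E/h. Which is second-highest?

E

Profitability E/h (kJ/s): F = 4.3/15 = 0.287, A = 7.55/2.23 = 3.39, B = 8.62/8.76 = 0.984, E = 7.16/2.92 = 2.45.
Ranked: A > E > B > F.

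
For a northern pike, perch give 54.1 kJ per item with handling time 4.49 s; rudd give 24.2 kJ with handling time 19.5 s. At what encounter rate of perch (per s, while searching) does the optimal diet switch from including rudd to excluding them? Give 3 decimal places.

Drop rudd once their profitability E₂/h₂ falls below the rate achievable on perch alone: E₂/h₂ = λE₁/(1 + λh₁).
Solve for λ: λE₁h₂ = E₂(1 + λh₁) → λ(E₁h₂ − E₂h₁) = E₂ → λ = E₂/(E₁h₂ − E₂h₁).
λ = 24.2/(54.1×19.5 − 24.2×4.49) = 24.2/946.3 = 0.02557 per s.

0.026 per s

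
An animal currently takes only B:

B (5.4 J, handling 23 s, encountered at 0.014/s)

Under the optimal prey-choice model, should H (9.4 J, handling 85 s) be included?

Yes

Intake rate on the current diet: R = (0.014×5.4) / (1 + 0.014×23) = 0.0756/1.322 = 0.05719 J/s.
Profitability of H: 9.4/85 = 0.1106 J/s.
Since 0.1106 > R, including H increases the long-run rate.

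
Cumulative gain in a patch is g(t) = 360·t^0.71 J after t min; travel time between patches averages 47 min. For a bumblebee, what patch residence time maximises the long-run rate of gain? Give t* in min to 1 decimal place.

Optimal t* satisfies g'(t*) = g(t*)/(T + t*).
g'(t) = 0.71·360·t^-0.29. Setting 0.71·360·t^-0.29 = 360·t^0.71/(47+t) gives 0.71(47+t) = t, so 0.29·t = 0.71×47.
t* = 0.71×47/0.29 = 115.1 min.

115.1 min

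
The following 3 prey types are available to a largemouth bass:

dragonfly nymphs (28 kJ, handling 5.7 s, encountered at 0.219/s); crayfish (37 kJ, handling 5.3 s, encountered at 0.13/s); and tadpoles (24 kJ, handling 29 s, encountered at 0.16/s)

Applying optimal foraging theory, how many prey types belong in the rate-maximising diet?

E/h in descending order: crayfish 6.98, dragonfly nymphs 4.91, tadpoles 0.828 kJ/s. The optimal diet is the largest prefix of this list for which every included type satisfies E_i/h_i > R on the types above it.
Rate on top 1: 2.848. dragonfly nymphs: 4.91 > 2.848 → include.
Rate on top 2: 3.725. tadpoles: 0.828 < 3.725 → exclude; stop.
Optimal diet: crayfish, dragonfly nymphs — 2 of 3 types.

2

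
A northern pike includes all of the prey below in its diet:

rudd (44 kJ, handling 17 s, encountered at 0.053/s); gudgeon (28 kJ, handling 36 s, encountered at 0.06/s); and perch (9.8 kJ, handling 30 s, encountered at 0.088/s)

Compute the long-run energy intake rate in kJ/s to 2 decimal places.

Energy encountered per unit search time: 0.053×44 + 0.06×28 + 0.088×9.8 = 4.874 kJ/s.
Handling time per unit search time: 0.053×17 + 0.06×36 + 0.088×30 = 5.701.
Rate = 4.874/(1 + 5.701) = 0.7274 kJ/s.

0.73 kJ/s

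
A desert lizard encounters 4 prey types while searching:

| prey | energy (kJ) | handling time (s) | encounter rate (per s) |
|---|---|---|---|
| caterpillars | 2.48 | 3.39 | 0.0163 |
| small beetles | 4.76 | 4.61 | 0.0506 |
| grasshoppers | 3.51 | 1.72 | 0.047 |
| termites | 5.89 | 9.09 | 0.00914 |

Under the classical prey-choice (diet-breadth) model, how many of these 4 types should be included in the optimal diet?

4

E/h in descending order: grasshoppers 2.04, small beetles 1.03, caterpillars 0.732, termites 0.648 kJ/s. The optimal diet is the largest prefix of this list for which every included type satisfies E_i/h_i > R on the types above it.
Rate on top 1: 0.1526. small beetles: 1.03 > 0.1526 → include.
Rate on top 2: 0.3088. caterpillars: 0.732 > 0.3088 → include.
Rate on top 3: 0.3259. termites: 0.648 > 0.3259 → include.
Optimal diet: grasshoppers, small beetles, caterpillars, termites — 4 of 4 types.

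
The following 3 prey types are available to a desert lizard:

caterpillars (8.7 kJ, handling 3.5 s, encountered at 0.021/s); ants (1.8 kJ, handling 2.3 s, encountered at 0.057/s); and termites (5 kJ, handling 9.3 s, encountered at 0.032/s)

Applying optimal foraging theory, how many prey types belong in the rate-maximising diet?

Profitabilities (E/h, kJ/s): caterpillars 2.49, ants 0.783, termites 0.538. Add prey in this order while the next type's profitability exceeds the intake rate on those already taken.
Rate on top 1: 0.1702. ants: 0.783 > 0.1702 → include.
Rate on top 2: 0.2368. termites: 0.538 > 0.2368 → include.
Optimal diet: caterpillars, ants, termites — 3 of 3 types.

3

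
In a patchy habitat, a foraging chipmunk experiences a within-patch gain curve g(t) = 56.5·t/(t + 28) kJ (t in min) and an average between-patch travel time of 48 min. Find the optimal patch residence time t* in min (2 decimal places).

36.66 min

By the marginal value theorem, leave when the instantaneous gain rate g'(t) equals the habitat-wide average g(t)/(T + t).
g'(t) = 56.5·28/(t + 28)². Setting 56.5·28/(t+28)² = 56.5t/[(t+28)(48+t)] gives 28(48+t) = t(t+28), so t² = 28×48 = 1344.
t* = √1344 = 36.66 min.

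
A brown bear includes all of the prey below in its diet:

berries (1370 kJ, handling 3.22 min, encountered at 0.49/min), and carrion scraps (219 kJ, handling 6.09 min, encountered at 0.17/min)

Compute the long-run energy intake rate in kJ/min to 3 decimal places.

R = (0.49×1370 + 0.17×219) / (1 + 0.49×3.22 + 0.17×6.09) = 708.5/3.613 = 196.1 kJ/min.

196.100 kJ/min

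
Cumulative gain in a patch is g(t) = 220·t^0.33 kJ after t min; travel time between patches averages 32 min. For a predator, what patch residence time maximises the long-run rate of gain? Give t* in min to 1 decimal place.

Maximise g(t)/(T+t): set derivative to zero → g'(t)(T+t) = g(t).
g'(t) = 0.33·220·t^-0.67. Setting 0.33·220·t^-0.67 = 220·t^0.33/(32+t) gives 0.33(32+t) = t, so 0.67·t = 0.33×32.
t* = 0.33×32/0.67 = 15.76 min.

15.8 min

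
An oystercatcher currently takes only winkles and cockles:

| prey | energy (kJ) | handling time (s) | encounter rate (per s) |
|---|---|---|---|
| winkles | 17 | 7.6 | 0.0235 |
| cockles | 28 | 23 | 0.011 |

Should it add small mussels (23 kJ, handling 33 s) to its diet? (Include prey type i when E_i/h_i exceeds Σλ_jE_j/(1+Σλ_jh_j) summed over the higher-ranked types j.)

Current rate: (0.0235×17 + 0.011×28)/(1 + 0.0235×7.6 + 0.011×23) = 0.4942 kJ/s.
small mussels: E/h = 23/33 = 0.697 kJ/s.
Since 0.697 > R, including small mussels increases the long-run rate.

Yes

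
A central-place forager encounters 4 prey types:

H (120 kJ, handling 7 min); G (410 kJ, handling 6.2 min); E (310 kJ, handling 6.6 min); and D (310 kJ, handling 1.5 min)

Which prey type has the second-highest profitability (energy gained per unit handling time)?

Profitability E/h (kJ/min): H = 120/7 = 17.1, G = 410/6.2 = 66.1, E = 310/6.6 = 47, D = 310/1.5 = 207.
Ranked: D > G > E > H.

G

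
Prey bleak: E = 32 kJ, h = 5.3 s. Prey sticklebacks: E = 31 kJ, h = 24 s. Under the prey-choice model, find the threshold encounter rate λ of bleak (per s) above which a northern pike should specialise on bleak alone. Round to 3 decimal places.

At the threshold, the rate on bleak alone equals the profitability of sticklebacks: λ·32/(1 + λ·5.3) = 31/24 = 1.292.
Rearranging, λ(32 − 1.292×5.3) = 1.292, so λ = 1.292/25.15 = 0.05135 per s.

0.051 per s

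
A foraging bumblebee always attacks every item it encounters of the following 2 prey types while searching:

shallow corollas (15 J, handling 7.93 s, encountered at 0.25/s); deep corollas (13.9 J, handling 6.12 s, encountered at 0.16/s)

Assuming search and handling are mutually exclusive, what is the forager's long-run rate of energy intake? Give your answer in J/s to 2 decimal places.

1.51 J/s

R = Σλ_iE_i / (1 + Σλ_ih_i)
Numerator: 0.25×15 + 0.16×13.9 = 5.974
Denominator: 1 + 0.25×7.93 + 0.16×6.12 = 3.962
R = 5.974/3.962 = 1.508 J/s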